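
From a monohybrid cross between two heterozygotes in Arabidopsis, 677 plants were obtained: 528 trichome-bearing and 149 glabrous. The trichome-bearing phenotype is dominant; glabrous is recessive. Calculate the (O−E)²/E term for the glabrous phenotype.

For a monohybrid cross between heterozygotes with complete dominance, the expected phenotypic ratio is 3:1.
Total ratio parts = 4. Expected numbers out of 677:
  trichome-bearing: 677 × 3/4 = 507.75
  glabrous: 677 × 1/4 = 169.25
Contribution of glabrous: (149 − 169.25)² / 169.25 = 2.4228

2.423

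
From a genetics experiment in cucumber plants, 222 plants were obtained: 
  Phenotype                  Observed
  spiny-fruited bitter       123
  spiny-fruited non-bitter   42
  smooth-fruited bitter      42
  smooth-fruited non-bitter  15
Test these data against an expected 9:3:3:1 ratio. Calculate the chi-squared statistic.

Total ratio parts = 16. Expected numbers out of 222:
  spiny-fruited bitter: 222 × 9/16 = 124.875
  spiny-fruited non-bitter: 222 × 3/16 = 41.625
  smooth-fruited bitter: 222 × 3/16 = 41.625
  smooth-fruited non-bitter: 222 × 1/16 = 13.875
χ² = Σ (O − E)² / E
  spiny-fruited bitter: (123 − 124.875)² / 124.875 = 0.0282
  spiny-fruited non-bitter: (42 − 41.625)² / 41.625 = 0.0034
  smooth-fruited bitter: (42 − 41.625)² / 41.625 = 0.0034
  smooth-fruited non-bitter: (15 − 13.875)² / 13.875 = 0.0912
χ² = 0.0282 + 0.0034 + 0.0034 + 0.0912 = 0.1262 ≈ 0.126

0.126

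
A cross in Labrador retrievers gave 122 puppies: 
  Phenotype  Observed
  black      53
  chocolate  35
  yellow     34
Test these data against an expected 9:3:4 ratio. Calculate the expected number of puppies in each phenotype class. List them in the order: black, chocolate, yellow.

68.625, 22.875, 30.5

Under the 9:3:4 hypothesis (Σ ratio = 16, N = 122):
  black: 122 × 9/16 = 68.625
  chocolate: 122 × 3/16 = 22.875
  yellow: 122 × 4/16 = 30.5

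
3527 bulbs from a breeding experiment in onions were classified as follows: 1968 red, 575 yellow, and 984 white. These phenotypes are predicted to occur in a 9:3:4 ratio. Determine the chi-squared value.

The 9:3:4 ratio has 16 parts, so with N = 3527 the expected counts are:
  red: 3527 × 9/16 = 1983.9375
  yellow: 3527 × 3/16 = 661.3125
  white: 3527 × 4/16 = 881.75
χ² = Σ (O − E)² / E
  red: (1968 − 1983.9375)² / 1983.9375 = 0.1280
  yellow: (575 − 661.3125)² / 661.3125 = 11.2652
  white: (984 − 881.75)² / 881.75 = 11.8572
χ² = 0.1280 + 11.2652 + 11.8572 = 23.2504 ≈ 23.250

23.250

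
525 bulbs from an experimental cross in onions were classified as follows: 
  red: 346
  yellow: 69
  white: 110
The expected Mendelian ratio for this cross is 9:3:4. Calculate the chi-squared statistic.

20.944

The 9:3:4 ratio has 16 parts, so with N = 525 the expected counts are:
  red: 525 × 9/16 = 295.3125
  yellow: 525 × 3/16 = 98.4375
  white: 525 × 4/16 = 131.25
χ² = Σ (O − E)² / E
  red: (346 − 295.3125)² / 295.3125 = 8.7000
  yellow: (69 − 98.4375)² / 98.4375 = 8.8032
  white: (110 − 131.25)² / 131.25 = 3.4405
χ² = 8.7000 + 8.8032 + 3.4405 = 20.9437 ≈ 20.944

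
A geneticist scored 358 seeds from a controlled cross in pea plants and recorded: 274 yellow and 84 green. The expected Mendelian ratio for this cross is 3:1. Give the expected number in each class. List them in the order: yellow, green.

268.5, 89.5

Total ratio parts = 4. Expected numbers out of 358:
  yellow: 358 × 3/4 = 268.5
  green: 358 × 1/4 = 89.5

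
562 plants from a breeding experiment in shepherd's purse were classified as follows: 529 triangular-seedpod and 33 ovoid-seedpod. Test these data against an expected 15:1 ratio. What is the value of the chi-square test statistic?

0.137

Under the 15:1 hypothesis (Σ ratio = 16, N = 562):
  triangular-seedpod: 562 × 15/16 = 526.875
  ovoid-seedpod: 562 × 1/16 = 35.125
χ² = Σ (O − E)² / E
  triangular-seedpod: (529 − 526.875)² / 526.875 = 0.0086
  ovoid-seedpod: (33 − 35.125)² / 35.125 = 0.1286
χ² = 0.0086 + 0.1286 = 0.1372 ≈ 0.137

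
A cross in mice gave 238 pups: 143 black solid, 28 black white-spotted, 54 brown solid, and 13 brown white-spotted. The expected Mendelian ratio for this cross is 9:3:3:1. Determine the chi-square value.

Total ratio parts = 16. Expected numbers out of 238:
  black solid: 238 × 9/16 = 133.875
  black white-spotted: 238 × 3/16 = 44.625
  brown solid: 238 × 3/16 = 44.625
  brown white-spotted: 238 × 1/16 = 14.875
χ² = Σ (O − E)² / E
  black solid: (143 − 133.875)² / 133.875 = 0.6220
  black white-spotted: (28 − 44.625)² / 44.625 = 6.1936
  brown solid: (54 − 44.625)² / 44.625 = 1.9695
  brown white-spotted: (13 − 14.875)² / 14.875 = 0.2363
χ² = 0.6220 + 6.1936 + 1.9695 + 0.2363 = 9.0214 ≈ 9.021

9.021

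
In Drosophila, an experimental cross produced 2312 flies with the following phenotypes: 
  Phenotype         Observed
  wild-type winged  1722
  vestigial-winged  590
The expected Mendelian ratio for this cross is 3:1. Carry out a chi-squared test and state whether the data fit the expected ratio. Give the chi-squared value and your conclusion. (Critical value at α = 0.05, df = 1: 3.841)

0.332; consistent

Total ratio parts = 4. Expected numbers out of 2312:
  wild-type winged: 2312 × 3/4 = 1734
  vestigial-winged: 2312 × 1/4 = 578
χ² = Σ (O − E)² / E
  wild-type winged: (1722 − 1734)² / 1734 = 0.0830
  vestigial-winged: (590 − 578)² / 578 = 0.2491
χ² = 0.0830 + 0.2491 = 0.3321 ≈ 0.332
Degrees of freedom = 2 − 1 = 1; critical value at α = 0.05 is 3.841.
Since 0.332 < 3.841, we fail to reject the null hypothesis — the data are consistent with the 3:1 ratio.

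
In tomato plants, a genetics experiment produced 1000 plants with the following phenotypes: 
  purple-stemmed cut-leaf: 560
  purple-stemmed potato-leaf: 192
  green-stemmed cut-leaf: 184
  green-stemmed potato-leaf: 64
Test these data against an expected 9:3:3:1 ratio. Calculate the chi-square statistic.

0.220

The 9:3:3:1 ratio has 16 parts, so with N = 1000 the expected counts are:
  purple-stemmed cut-leaf: 1000 × 9/16 = 562.5
  purple-stemmed potato-leaf: 1000 × 3/16 = 187.5
  green-stemmed cut-leaf: 1000 × 3/16 = 187.5
  green-stemmed potato-leaf: 1000 × 1/16 = 62.5
χ² = Σ (O − E)² / E
  purple-stemmed cut-leaf: (560 − 562.5)² / 562.5 = 0.0111
  purple-stemmed potato-leaf: (192 − 187.5)² / 187.5 = 0.1080
  green-stemmed cut-leaf: (184 − 187.5)² / 187.5 = 0.0653
  green-stemmed potato-leaf: (64 − 62.5)² / 62.5 = 0.0360
χ² = 0.0111 + 0.1080 + 0.0653 + 0.0360 = 0.2204 ≈ 0.220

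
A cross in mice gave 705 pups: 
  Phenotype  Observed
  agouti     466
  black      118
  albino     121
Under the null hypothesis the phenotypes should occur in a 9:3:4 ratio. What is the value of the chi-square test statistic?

Total ratio parts = 16. Expected numbers out of 705:
  agouti: 705 × 9/16 = 396.5625
  black: 705 × 3/16 = 132.1875
  albino: 705 × 4/16 = 176.25
χ² = Σ (O − E)² / E
  agouti: (466 − 396.5625)² / 396.5625 = 12.1584
  black: (118 − 132.1875)² / 132.1875 = 1.5227
  albino: (121 − 176.25)² / 176.25 = 17.3195
χ² = 12.1584 + 1.5227 + 17.3195 = 31.0006 ≈ 31.001

31.001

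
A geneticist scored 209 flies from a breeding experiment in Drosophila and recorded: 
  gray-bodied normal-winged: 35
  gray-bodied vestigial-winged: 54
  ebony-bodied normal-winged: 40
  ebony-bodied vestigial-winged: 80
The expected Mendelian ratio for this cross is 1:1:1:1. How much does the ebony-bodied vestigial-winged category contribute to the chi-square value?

14.738

Under the 1:1:1:1 hypothesis (Σ ratio = 4, N = 209):
  gray-bodied normal-winged: 209 × 1/4 = 52.25
  gray-bodied vestigial-winged: 209 × 1/4 = 52.25
  ebony-bodied normal-winged: 209 × 1/4 = 52.25
  ebony-bodied vestigial-winged: 209 × 1/4 = 52.25
Contribution of ebony-bodied vestigial-winged: (80 − 52.25)² / 52.25 = 14.7380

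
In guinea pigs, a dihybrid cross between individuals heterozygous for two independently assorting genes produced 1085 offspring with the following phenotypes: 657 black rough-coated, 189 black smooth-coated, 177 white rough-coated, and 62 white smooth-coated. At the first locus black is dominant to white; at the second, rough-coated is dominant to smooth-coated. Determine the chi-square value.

A dihybrid F₂ with independent assortment and complete dominance at both loci gives a 9:3:3:1 phenotypic ratio.
Total ratio parts = 16. Expected numbers out of 1085:
  black rough-coated: 1085 × 9/16 = 610.3125
  black smooth-coated: 1085 × 3/16 = 203.4375
  white rough-coated: 1085 × 3/16 = 203.4375
  white smooth-coated: 1085 × 1/16 = 67.8125
χ² = Σ (O − E)² / E
  black rough-coated: (657 − 610.3125)² / 610.3125 = 3.5715
  black smooth-coated: (189 − 203.4375)² / 203.4375 = 1.0246
  white rough-coated: (177 − 203.4375)² / 203.4375 = 3.4357
  white smooth-coated: (62 − 67.8125)² / 67.8125 = 0.4982
χ² = 3.5715 + 1.0246 + 3.4357 + 0.4982 = 8.530

8.530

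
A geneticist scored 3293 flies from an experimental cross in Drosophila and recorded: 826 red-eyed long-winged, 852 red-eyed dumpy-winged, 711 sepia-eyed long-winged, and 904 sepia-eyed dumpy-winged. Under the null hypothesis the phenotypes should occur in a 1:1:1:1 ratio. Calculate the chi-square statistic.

Expected counts for N = 3293 under a 1:1:1:1 ratio (total parts = 4):
  red-eyed long-winged: 3293 × 1/4 = 823.25
  red-eyed dumpy-winged: 3293 × 1/4 = 823.25
  sepia-eyed long-winged: 3293 × 1/4 = 823.25
  sepia-eyed dumpy-winged: 3293 × 1/4 = 823.25
χ² = Σ (O − E)² / E
  red-eyed long-winged: (826 − 823.25)² / 823.25 = 0.0092
  red-eyed dumpy-winged: (852 − 823.25)² / 823.25 = 1.0040
  sepia-eyed long-winged: (711 − 823.25)² / 823.25 = 15.3053
  sepia-eyed dumpy-winged: (904 − 823.25)² / 823.25 = 7.9205
χ² = 0.0092 + 1.0040 + 15.3053 + 7.9205 = 24.239

24.239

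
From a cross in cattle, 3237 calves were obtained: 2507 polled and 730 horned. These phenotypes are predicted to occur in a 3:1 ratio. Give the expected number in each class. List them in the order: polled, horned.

2427.75, 809.25

Expected counts for N = 3237 under a 3:1 ratio (total parts = 4):
  polled: 3237 × 3/4 = 2427.75
  horned: 3237 × 1/4 = 809.25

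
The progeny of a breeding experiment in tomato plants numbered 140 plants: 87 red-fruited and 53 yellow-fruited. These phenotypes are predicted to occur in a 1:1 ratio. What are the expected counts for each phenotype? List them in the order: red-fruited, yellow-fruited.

70, 70

Total ratio parts = 2. Expected numbers out of 140:
  red-fruited: 140 × 1/2 = 70
  yellow-fruited: 140 × 1/2 = 70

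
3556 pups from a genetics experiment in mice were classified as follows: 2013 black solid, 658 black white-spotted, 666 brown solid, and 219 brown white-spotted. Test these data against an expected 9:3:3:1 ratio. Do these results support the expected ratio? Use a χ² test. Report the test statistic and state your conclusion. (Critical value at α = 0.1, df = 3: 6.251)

0.244; consistent

Expected counts for N = 3556 under a 9:3:3:1 ratio (total parts = 16):
  black solid: 3556 × 9/16 = 2000.25
  black white-spotted: 3556 × 3/16 = 666.75
  brown solid: 3556 × 3/16 = 666.75
  brown white-spotted: 3556 × 1/16 = 222.25
χ² = Σ (O − E)² / E
  black solid: (2013 − 2000.25)² / 2000.25 = 0.0813
  black white-spotted: (658 − 666.75)² / 666.75 = 0.1148
  brown solid: (666 − 666.75)² / 666.75 = 0.0008
  brown white-spotted: (219 − 222.25)² / 222.25 = 0.0475
χ² = 0.0813 + 0.1148 + 0.0008 + 0.0475 = 0.2444 ≈ 0.244
Degrees of freedom = 4 − 1 = 3; critical value at α = 0.1 is 6.251.
Since 0.244 < 6.251, we fail to reject the null hypothesis — the data are consistent with the 9:3:3:1 ratio.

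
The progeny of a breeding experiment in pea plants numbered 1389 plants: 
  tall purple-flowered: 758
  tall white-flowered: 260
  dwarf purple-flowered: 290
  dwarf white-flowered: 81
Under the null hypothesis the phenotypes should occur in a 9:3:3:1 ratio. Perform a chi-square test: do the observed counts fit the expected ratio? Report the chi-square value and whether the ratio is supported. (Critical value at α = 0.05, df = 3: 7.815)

4.441; consistent

The 9:3:3:1 ratio has 16 parts, so with N = 1389 the expected counts are:
  tall purple-flowered: 1389 × 9/16 = 781.3125
  tall white-flowered: 1389 × 3/16 = 260.4375
  dwarf purple-flowered: 1389 × 3/16 = 260.4375
  dwarf white-flowered: 1389 × 1/16 = 86.8125
χ² = Σ (O − E)² / E
  tall purple-flowered: (758 − 781.3125)² / 781.3125 = 0.6956
  tall white-flowered: (260 − 260.4375)² / 260.4375 = 0.0007
  dwarf purple-flowered: (290 − 260.4375)² / 260.4375 = 3.3557
  dwarf white-flowered: (81 − 86.8125)² / 86.8125 = 0.3892
χ² = 0.6956 + 0.0007 + 3.3557 + 0.3892 = 4.4412 ≈ 4.441
Degrees of freedom = 4 − 1 = 3; critical value at α = 0.05 is 7.815.
Since 4.441 < 7.815, we fail to reject the null hypothesis — the data are consistent with the 9:3:3:1 ratio.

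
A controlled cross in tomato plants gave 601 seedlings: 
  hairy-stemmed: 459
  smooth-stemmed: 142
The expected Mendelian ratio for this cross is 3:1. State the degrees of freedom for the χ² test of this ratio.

1

A goodness-of-fit test with 2 phenotype classes has df = 2 − 1 = 1.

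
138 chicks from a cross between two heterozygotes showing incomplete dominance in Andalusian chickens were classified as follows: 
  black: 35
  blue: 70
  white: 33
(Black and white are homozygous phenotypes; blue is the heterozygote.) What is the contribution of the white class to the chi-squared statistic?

0.065

With incomplete dominance, a heterozygote × heterozygote cross gives a 1:2:1 phenotypic ratio.
Expected counts for N = 138 under a 1:2:1 ratio (total parts = 4):
  black: 138 × 1/4 = 34.5
  blue: 138 × 2/4 = 69
  white: 138 × 1/4 = 34.5
Contribution of white: (33 − 34.5)² / 34.5 = 0.0652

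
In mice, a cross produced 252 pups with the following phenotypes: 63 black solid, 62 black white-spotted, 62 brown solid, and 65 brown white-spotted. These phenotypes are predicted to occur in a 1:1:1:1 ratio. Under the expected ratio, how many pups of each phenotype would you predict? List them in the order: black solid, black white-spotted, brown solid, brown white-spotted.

63, 63, 63, 63

Expected counts for N = 252 under a 1:1:1:1 ratio (total parts = 4):
  black solid: 252 × 1/4 = 63
  black white-spotted: 252 × 1/4 = 63
  brown solid: 252 × 1/4 = 63
  brown white-spotted: 252 × 1/4 = 63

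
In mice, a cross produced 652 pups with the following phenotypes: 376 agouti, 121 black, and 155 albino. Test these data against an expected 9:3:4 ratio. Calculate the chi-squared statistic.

Expected counts for N = 652 under a 9:3:4 ratio (total parts = 16):
  agouti: 652 × 9/16 = 366.75
  black: 652 × 3/16 = 122.25
  albino: 652 × 4/16 = 163
χ² = Σ (O − E)² / E
  agouti: (376 − 366.75)² / 366.75 = 0.2333
  black: (121 − 122.25)² / 122.25 = 0.0128
  albino: (155 − 163)² / 163 = 0.3926
χ² = 0.2333 + 0.0128 + 0.3926 = 0.6387 ≈ 0.639

0.639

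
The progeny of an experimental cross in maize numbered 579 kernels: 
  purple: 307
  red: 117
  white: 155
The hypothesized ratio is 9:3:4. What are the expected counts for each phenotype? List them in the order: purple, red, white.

325.6875, 108.5625, 144.75

Expected counts for N = 579 under a 9:3:4 ratio (total parts = 16):
  purple: 579 × 9/16 = 325.6875
  red: 579 × 3/16 = 108.5625
  white: 579 × 4/16 = 144.75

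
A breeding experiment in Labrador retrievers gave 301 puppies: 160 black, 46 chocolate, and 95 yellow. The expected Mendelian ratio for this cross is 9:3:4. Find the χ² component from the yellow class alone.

5.184

Total ratio parts = 16. Expected numbers out of 301:
  black: 301 × 9/16 = 169.3125
  chocolate: 301 × 3/16 = 56.4375
  yellow: 301 × 4/16 = 75.25
Contribution of yellow: (95 − 75.25)² / 75.25 = 5.1836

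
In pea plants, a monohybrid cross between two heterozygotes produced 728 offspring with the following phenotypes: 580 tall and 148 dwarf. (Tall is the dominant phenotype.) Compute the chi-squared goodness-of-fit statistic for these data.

8.469

For a monohybrid cross between heterozygotes with complete dominance, the expected phenotypic ratio is 3:1.
Expected counts for N = 728 under a 3:1 ratio (total parts = 4):
  tall: 728 × 3/4 = 546
  dwarf: 728 × 1/4 = 182
χ² = Σ (O − E)² / E
  tall: (580 − 546)² / 546 = 2.1172
  dwarf: (148 − 182)² / 182 = 6.3516
χ² = 2.1172 + 6.3516 = 8.4688 ≈ 8.469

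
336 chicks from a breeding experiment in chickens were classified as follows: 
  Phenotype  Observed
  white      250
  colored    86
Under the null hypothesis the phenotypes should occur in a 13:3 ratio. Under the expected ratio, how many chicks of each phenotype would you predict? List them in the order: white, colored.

273, 63

Total ratio parts = 16. Expected numbers out of 336:
  white: 336 × 13/16 = 273
  colored: 336 × 3/16 = 63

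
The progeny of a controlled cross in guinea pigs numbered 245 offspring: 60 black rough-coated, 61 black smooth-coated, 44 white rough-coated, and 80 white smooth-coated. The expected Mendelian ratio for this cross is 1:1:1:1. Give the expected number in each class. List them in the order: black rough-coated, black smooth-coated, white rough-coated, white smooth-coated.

61.25, 61.25, 61.25, 61.25

Total ratio parts = 4. Expected numbers out of 245:
  black rough-coated: 245 × 1/4 = 61.25
  black smooth-coated: 245 × 1/4 = 61.25
  white rough-coated: 245 × 1/4 = 61.25
  white smooth-coated: 245 × 1/4 = 61.25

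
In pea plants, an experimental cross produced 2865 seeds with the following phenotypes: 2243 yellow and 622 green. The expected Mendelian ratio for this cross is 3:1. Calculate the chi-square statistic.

Under the 3:1 hypothesis (Σ ratio = 4, N = 2865):
  yellow: 2865 × 3/4 = 2148.75
  green: 2865 × 1/4 = 716.25
χ² = Σ (O − E)² / E
  yellow: (2243 − 2148.75)² / 2148.75 = 4.1341
  green: (622 − 716.25)² / 716.25 = 12.4022
χ² = 4.1341 + 12.4022 = 16.5363 ≈ 16.536

16.536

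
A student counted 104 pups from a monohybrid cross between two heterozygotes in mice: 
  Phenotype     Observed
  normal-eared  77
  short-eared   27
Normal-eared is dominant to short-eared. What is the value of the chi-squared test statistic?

0.051

For a monohybrid cross between heterozygotes with complete dominance, the expected phenotypic ratio is 3:1.
Total ratio parts = 4. Expected numbers out of 104:
  normal-eared: 104 × 3/4 = 78
  short-eared: 104 × 1/4 = 26
χ² = Σ (O − E)² / E
  normal-eared: (77 − 78)² / 78 = 0.0128
  short-eared: (27 − 26)² / 26 = 0.0385
χ² = 0.0128 + 0.0385 = 0.0513 ≈ 0.051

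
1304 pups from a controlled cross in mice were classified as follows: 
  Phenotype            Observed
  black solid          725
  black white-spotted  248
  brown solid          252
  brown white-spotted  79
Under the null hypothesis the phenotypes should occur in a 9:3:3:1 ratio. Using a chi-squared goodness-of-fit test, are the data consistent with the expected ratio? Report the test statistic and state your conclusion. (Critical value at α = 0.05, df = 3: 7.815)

0.455; consistent

The 9:3:3:1 ratio has 16 parts, so with N = 1304 the expected counts are:
  black solid: 1304 × 9/16 = 733.5
  black white-spotted: 1304 × 3/16 = 244.5
  brown solid: 1304 × 3/16 = 244.5
  brown white-spotted: 1304 × 1/16 = 81.5
χ² = Σ (O − E)² / E
  black solid: (725 − 733.5)² / 733.5 = 0.0985
  black white-spotted: (248 − 244.5)² / 244.5 = 0.0501
  brown solid: (252 − 244.5)² / 244.5 = 0.2301
  brown white-spotted: (79 − 81.5)² / 81.5 = 0.0767
χ² = 0.0985 + 0.0501 + 0.2301 + 0.0767 = 0.4554 ≈ 0.455
Degrees of freedom = 4 − 1 = 3; critical value at α = 0.05 is 7.815.
Since 0.455 < 7.815, we fail to reject the null hypothesis — the data are consistent with the 9:3:3:1 ratio.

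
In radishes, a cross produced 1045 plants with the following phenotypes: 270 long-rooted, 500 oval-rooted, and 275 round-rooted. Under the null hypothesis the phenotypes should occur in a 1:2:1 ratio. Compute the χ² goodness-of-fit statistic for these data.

1.986

Under the 1:2:1 hypothesis (Σ ratio = 4, N = 1045):
  long-rooted: 1045 × 1/4 = 261.25
  oval-rooted: 1045 × 2/4 = 522.5
  round-rooted: 1045 × 1/4 = 261.25
χ² = Σ (O − E)² / E
  long-rooted: (270 − 261.25)² / 261.25 = 0.2931
  oval-rooted: (500 − 522.5)² / 522.5 = 0.9689
  round-rooted: (275 − 261.25)² / 261.25 = 0.7237
χ² = 0.2931 + 0.9689 + 0.7237 = 1.9857 ≈ 1.986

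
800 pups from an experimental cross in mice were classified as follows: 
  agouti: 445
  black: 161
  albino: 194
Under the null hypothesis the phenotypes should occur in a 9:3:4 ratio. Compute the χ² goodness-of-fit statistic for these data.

1.042

Under the 9:3:4 hypothesis (Σ ratio = 16, N = 800):
  agouti: 800 × 9/16 = 450
  black: 800 × 3/16 = 150
  albino: 800 × 4/16 = 200
χ² = Σ (O − E)² / E
  agouti: (445 − 450)² / 450 = 0.0556
  black: (161 − 150)² / 150 = 0.8067
  albino: (194 − 200)² / 200 = 0.1800
χ² = 0.0556 + 0.8067 + 0.1800 = 1.0423 ≈ 1.042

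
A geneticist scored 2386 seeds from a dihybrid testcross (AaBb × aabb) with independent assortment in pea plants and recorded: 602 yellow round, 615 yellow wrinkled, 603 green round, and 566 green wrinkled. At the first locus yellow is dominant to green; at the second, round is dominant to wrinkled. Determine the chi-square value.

A dihybrid testcross with independent assortment gives a 1:1:1:1 ratio.
Under the 1:1:1:1 hypothesis (Σ ratio = 4, N = 2386):
  yellow round: 2386 × 1/4 = 596.5
  yellow wrinkled: 2386 × 1/4 = 596.5
  green round: 2386 × 1/4 = 596.5
  green wrinkled: 2386 × 1/4 = 596.5
χ² = Σ (O − E)² / E
  yellow round: (602 − 596.5)² / 596.5 = 0.0507
  yellow wrinkled: (615 − 596.5)² / 596.5 = 0.5738
  green round: (603 − 596.5)² / 596.5 = 0.0708
  green wrinkled: (566 − 596.5)² / 596.5 = 1.5595
χ² = 0.0507 + 0.5738 + 0.0708 + 1.5595 = 2.2548 ≈ 2.255

2.255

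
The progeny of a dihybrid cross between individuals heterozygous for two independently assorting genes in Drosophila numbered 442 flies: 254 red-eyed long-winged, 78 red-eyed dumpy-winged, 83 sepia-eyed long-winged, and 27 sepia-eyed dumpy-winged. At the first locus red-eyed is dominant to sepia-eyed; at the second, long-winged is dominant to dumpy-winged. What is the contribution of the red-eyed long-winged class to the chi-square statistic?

0.116

A dihybrid F₂ with independent assortment and complete dominance at both loci gives a 9:3:3:1 phenotypic ratio.
Under the 9:3:3:1 hypothesis (Σ ratio = 16, N = 442):
  red-eyed long-winged: 442 × 9/16 = 248.625
  red-eyed dumpy-winged: 442 × 3/16 = 82.875
  sepia-eyed long-winged: 442 × 3/16 = 82.875
  sepia-eyed dumpy-winged: 442 × 1/16 = 27.625
Contribution of red-eyed long-winged: (254 − 248.625)² / 248.625 = 0.1162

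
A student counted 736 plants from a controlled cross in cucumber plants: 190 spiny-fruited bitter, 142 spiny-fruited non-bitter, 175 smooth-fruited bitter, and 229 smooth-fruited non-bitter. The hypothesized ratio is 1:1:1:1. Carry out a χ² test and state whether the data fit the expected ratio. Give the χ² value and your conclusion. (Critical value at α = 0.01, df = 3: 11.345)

21.228; not consistent

The 1:1:1:1 ratio has 4 parts, so with N = 736 the expected counts are:
  spiny-fruited bitter: 736 × 1/4 = 184
  spiny-fruited non-bitter: 736 × 1/4 = 184
  smooth-fruited bitter: 736 × 1/4 = 184
  smooth-fruited non-bitter: 736 × 1/4 = 184
χ² = Σ (O − E)² / E
  spiny-fruited bitter: (190 − 184)² / 184 = 0.1957
  spiny-fruited non-bitter: (142 − 184)² / 184 = 9.5870
  smooth-fruited bitter: (175 − 184)² / 184 = 0.4402
  smooth-fruited non-bitter: (229 − 184)² / 184 = 11.0054
χ² = 0.1957 + 9.5870 + 0.4402 + 11.0054 = 21.2283 ≈ 21.228
Degrees of freedom = 4 − 1 = 3; critical value at α = 0.01 is 11.345.
Since 21.228 > 11.345, we reject the null hypothesis — the data do not fit the 1:1:1:1 ratio.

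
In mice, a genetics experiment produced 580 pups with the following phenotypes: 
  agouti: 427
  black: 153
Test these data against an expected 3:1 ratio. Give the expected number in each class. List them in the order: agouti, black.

435, 145

Expected counts for N = 580 under a 3:1 ratio (total parts = 4):
  agouti: 580 × 3/4 = 435
  black: 580 × 1/4 = 145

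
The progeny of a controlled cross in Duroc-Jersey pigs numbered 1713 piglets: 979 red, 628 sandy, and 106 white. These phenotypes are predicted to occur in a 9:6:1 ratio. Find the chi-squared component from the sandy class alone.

Total ratio parts = 16. Expected numbers out of 1713:
  red: 1713 × 9/16 = 963.5625
  sandy: 1713 × 6/16 = 642.375
  white: 1713 × 1/16 = 107.0625
Contribution of sandy: (628 − 642.375)² / 642.375 = 0.3217

0.322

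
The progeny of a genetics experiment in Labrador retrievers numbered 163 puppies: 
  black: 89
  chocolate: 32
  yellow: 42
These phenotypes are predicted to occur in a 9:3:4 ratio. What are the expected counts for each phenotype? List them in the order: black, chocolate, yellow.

Expected counts for N = 163 under a 9:3:4 ratio (total parts = 16):
  black: 163 × 9/16 = 91.6875
  chocolate: 163 × 3/16 = 30.5625
  yellow: 163 × 4/16 = 40.75

91.6875, 30.5625, 40.75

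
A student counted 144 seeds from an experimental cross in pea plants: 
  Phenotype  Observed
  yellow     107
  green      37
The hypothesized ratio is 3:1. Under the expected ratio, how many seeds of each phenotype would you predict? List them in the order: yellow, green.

Under the 3:1 hypothesis (Σ ratio = 4, N = 144):
  yellow: 144 × 3/4 = 108
  green: 144 × 1/4 = 36

108, 36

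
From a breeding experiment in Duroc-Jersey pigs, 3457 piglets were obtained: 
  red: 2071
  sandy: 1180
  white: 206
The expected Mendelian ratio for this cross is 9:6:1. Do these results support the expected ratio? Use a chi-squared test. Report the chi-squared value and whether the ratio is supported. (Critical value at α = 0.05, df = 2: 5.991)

The 9:6:1 ratio has 16 parts, so with N = 3457 the expected counts are:
  red: 3457 × 9/16 = 1944.5625
  sandy: 3457 × 6/16 = 1296.375
  white: 3457 × 1/16 = 216.0625
χ² = Σ (O − E)² / E
  red: (2071 − 1944.5625)² / 1944.5625 = 8.2211
  sandy: (1180 − 1296.375)² / 1296.375 = 10.4469
  white: (206 − 216.0625)² / 216.0625 = 0.4686
χ² = 8.2211 + 10.4469 + 0.4686 = 19.1366 ≈ 19.137
Degrees of freedom = 3 − 1 = 2; critical value at α = 0.05 is 5.991.
Since 19.137 > 5.991, we reject the null hypothesis — the data do not fit the 9:6:1 ratio.

19.137; not consistent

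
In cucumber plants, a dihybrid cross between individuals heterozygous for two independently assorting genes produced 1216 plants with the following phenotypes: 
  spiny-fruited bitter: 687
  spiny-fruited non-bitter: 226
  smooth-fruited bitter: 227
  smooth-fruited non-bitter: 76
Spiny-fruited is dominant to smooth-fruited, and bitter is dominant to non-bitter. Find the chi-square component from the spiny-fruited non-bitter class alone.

A dihybrid F₂ with independent assortment and complete dominance at both loci gives a 9:3:3:1 phenotypic ratio.
Under the 9:3:3:1 hypothesis (Σ ratio = 16, N = 1216):
  spiny-fruited bitter: 1216 × 9/16 = 684
  spiny-fruited non-bitter: 1216 × 3/16 = 228
  smooth-fruited bitter: 1216 × 3/16 = 228
  smooth-fruited non-bitter: 1216 × 1/16 = 76
Contribution of spiny-fruited non-bitter: (226 − 228)² / 228 = 0.0175

0.018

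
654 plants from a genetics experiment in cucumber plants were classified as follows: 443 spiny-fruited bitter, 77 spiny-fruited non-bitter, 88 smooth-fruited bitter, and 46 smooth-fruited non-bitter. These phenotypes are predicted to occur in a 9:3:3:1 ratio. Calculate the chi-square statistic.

The 9:3:3:1 ratio has 16 parts, so with N = 654 the expected counts are:
  spiny-fruited bitter: 654 × 9/16 = 367.875
  spiny-fruited non-bitter: 654 × 3/16 = 122.625
  smooth-fruited bitter: 654 × 3/16 = 122.625
  smooth-fruited non-bitter: 654 × 1/16 = 40.875
χ² = Σ (O − E)² / E
  spiny-fruited bitter: (443 − 367.875)² / 367.875 = 15.3415
  spiny-fruited non-bitter: (77 − 122.625)² / 122.625 = 16.9757
  smooth-fruited bitter: (88 − 122.625)² / 122.625 = 9.7769
  smooth-fruited non-bitter: (46 − 40.875)² / 40.875 = 0.6426
χ² = 15.3415 + 16.9757 + 9.7769 + 0.6426 = 42.7367 ≈ 42.737

42.737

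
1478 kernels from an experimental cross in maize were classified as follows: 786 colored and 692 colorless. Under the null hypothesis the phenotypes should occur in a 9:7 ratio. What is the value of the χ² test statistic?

5.661

Total ratio parts = 16. Expected numbers out of 1478:
  colored: 1478 × 9/16 = 831.375
  colorless: 1478 × 7/16 = 646.625
χ² = Σ (O − E)² / E
  colored: (786 − 831.375)² / 831.375 = 2.4765
  colorless: (692 − 646.625)² / 646.625 = 3.1841
χ² = 2.4765 + 3.1841 = 5.6606 ≈ 5.661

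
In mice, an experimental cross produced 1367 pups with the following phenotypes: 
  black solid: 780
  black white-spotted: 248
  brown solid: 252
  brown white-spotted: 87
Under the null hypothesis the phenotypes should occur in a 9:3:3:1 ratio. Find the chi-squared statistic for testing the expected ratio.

0.530

The 9:3:3:1 ratio has 16 parts, so with N = 1367 the expected counts are:
  black solid: 1367 × 9/16 = 768.9375
  black white-spotted: 1367 × 3/16 = 256.3125
  brown solid: 1367 × 3/16 = 256.3125
  brown white-spotted: 1367 × 1/16 = 85.4375
χ² = Σ (O − E)² / E
  black solid: (780 − 768.9375)² / 768.9375 = 0.1592
  black white-spotted: (248 − 256.3125)² / 256.3125 = 0.2696
  brown solid: (252 − 256.3125)² / 256.3125 = 0.0726
  brown white-spotted: (87 − 85.4375)² / 85.4375 = 0.0286
χ² = 0.1592 + 0.2696 + 0.0726 + 0.0286 = 0.530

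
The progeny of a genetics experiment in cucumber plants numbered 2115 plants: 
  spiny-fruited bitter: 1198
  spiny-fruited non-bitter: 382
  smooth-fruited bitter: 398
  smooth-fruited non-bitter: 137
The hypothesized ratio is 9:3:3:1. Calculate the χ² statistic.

0.773

The 9:3:3:1 ratio has 16 parts, so with N = 2115 the expected counts are:
  spiny-fruited bitter: 2115 × 9/16 = 1189.6875
  spiny-fruited non-bitter: 2115 × 3/16 = 396.5625
  smooth-fruited bitter: 2115 × 3/16 = 396.5625
  smooth-fruited non-bitter: 2115 × 1/16 = 132.1875
χ² = Σ (O − E)² / E
  spiny-fruited bitter: (1198 − 1189.6875)² / 1189.6875 = 0.0581
  spiny-fruited non-bitter: (382 − 396.5625)² / 396.5625 = 0.5348
  smooth-fruited bitter: (398 − 396.5625)² / 396.5625 = 0.0052
  smooth-fruited non-bitter: (137 − 132.1875)² / 132.1875 = 0.1752
χ² = 0.0581 + 0.5348 + 0.0052 + 0.1752 = 0.7733 ≈ 0.773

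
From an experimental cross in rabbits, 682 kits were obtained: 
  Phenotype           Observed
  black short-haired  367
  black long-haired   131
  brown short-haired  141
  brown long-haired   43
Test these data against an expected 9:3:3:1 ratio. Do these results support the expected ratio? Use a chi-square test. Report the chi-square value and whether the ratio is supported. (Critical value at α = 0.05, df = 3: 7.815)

2.147; consistent

Total ratio parts = 16. Expected numbers out of 682:
  black short-haired: 682 × 9/16 = 383.625
  black long-haired: 682 × 3/16 = 127.875
  brown short-haired: 682 × 3/16 = 127.875
  brown long-haired: 682 × 1/16 = 42.625
χ² = Σ (O − E)² / E
  black short-haired: (367 − 383.625)² / 383.625 = 0.7205
  black long-haired: (131 − 127.875)² / 127.875 = 0.0764
  brown short-haired: (141 − 127.875)² / 127.875 = 1.3471
  brown long-haired: (43 − 42.625)² / 42.625 = 0.0033
χ² = 0.7205 + 0.0764 + 1.3471 + 0.0033 = 2.1473 ≈ 2.147
Degrees of freedom = 4 − 1 = 3; critical value at α = 0.05 is 7.815.
Since 2.147 < 7.815, we fail to reject the null hypothesis — the data are consistent with the 9:3:3:1 ratio.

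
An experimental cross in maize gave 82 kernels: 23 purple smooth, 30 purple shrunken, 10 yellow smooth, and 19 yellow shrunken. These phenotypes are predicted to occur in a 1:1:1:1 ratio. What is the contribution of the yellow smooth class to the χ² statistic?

The 1:1:1:1 ratio has 4 parts, so with N = 82 the expected counts are:
  purple smooth: 82 × 1/4 = 20.5
  purple shrunken: 82 × 1/4 = 20.5
  yellow smooth: 82 × 1/4 = 20.5
  yellow shrunken: 82 × 1/4 = 20.5
Contribution of yellow smooth: (10 − 20.5)² / 20.5 = 5.3780

5.378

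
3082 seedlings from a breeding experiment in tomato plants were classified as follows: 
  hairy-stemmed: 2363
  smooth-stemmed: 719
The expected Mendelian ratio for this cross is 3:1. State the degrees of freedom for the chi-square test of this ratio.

1

A goodness-of-fit test with 2 phenotype classes has df = 2 − 1 = 1.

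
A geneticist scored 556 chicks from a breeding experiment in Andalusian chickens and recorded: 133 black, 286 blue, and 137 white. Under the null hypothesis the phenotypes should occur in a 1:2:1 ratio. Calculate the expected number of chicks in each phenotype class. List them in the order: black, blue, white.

139, 278, 139

The 1:2:1 ratio has 4 parts, so with N = 556 the expected counts are:
  black: 556 × 1/4 = 139
  blue: 556 × 2/4 = 278
  white: 556 × 1/4 = 139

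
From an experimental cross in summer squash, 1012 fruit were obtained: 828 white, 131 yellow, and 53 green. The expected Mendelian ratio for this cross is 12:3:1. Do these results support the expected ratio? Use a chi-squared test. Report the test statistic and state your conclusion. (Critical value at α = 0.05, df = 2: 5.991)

26.124; not consistent

The 12:3:1 ratio has 16 parts, so with N = 1012 the expected counts are:
  white: 1012 × 12/16 = 759
  yellow: 1012 × 3/16 = 189.75
  green: 1012 × 1/16 = 63.25
χ² = Σ (O − E)² / E
  white: (828 − 759)² / 759 = 6.2727
  yellow: (131 − 189.75)² / 189.75 = 18.1901
  green: (53 − 63.25)² / 63.25 = 1.6611
χ² = 6.2727 + 18.1901 + 1.6611 = 26.1239 ≈ 26.124
Degrees of freedom = 3 − 1 = 2; critical value at α = 0.05 is 5.991.
Since 26.124 > 5.991, we reject the null hypothesis — the data do not fit the 12:3:1 ratio.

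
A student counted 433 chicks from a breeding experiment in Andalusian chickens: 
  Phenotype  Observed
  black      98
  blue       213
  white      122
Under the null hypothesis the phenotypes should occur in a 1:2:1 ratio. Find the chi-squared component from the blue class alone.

Expected counts for N = 433 under a 1:2:1 ratio (total parts = 4):
  black: 433 × 1/4 = 108.25
  blue: 433 × 2/4 = 216.5
  white: 433 × 1/4 = 108.25
Contribution of blue: (213 − 216.5)² / 216.5 = 0.0566

0.057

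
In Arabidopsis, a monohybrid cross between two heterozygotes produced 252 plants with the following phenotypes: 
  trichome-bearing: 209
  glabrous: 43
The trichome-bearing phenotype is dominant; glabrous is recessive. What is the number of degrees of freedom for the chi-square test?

1

For a monohybrid cross between heterozygotes with complete dominance, the expected phenotypic ratio is 3:1.
A goodness-of-fit test with 2 phenotype classes has df = 2 − 1 = 1.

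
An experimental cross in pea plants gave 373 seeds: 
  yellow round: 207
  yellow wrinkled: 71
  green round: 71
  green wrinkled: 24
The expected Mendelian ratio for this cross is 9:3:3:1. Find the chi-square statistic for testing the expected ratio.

0.090

The 9:3:3:1 ratio has 16 parts, so with N = 373 the expected counts are:
  yellow round: 373 × 9/16 = 209.8125
  yellow wrinkled: 373 × 3/16 = 69.9375
  green round: 373 × 3/16 = 69.9375
  green wrinkled: 373 × 1/16 = 23.3125
χ² = Σ (O − E)² / E
  yellow round: (207 − 209.8125)² / 209.8125 = 0.0377
  yellow wrinkled: (71 − 69.9375)² / 69.9375 = 0.0161
  green round: (71 − 69.9375)² / 69.9375 = 0.0161
  green wrinkled: (24 − 23.3125)² / 23.3125 = 0.0203
χ² = 0.0377 + 0.0161 + 0.0161 + 0.0203 = 0.0902 ≈ 0.090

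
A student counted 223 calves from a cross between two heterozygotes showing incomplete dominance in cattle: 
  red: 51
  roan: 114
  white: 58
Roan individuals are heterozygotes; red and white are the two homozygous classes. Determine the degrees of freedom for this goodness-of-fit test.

2

With incomplete dominance, a heterozygote × heterozygote cross gives a 1:2:1 phenotypic ratio.
A goodness-of-fit test with 3 phenotype classes has df = 3 − 1 = 2.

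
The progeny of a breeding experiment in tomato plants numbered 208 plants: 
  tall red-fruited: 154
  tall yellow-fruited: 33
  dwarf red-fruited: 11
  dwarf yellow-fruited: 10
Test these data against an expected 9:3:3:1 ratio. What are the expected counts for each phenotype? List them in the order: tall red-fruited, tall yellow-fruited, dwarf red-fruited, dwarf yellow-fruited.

117, 39, 39, 13

Expected counts for N = 208 under a 9:3:3:1 ratio (total parts = 16):
  tall red-fruited: 208 × 9/16 = 117
  tall yellow-fruited: 208 × 3/16 = 39
  dwarf red-fruited: 208 × 3/16 = 39
  dwarf yellow-fruited: 208 × 1/16 = 13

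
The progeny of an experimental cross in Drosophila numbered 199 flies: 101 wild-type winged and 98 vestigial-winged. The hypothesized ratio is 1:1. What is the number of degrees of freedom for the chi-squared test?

A goodness-of-fit test with 2 phenotype classes has df = 2 − 1 = 1.

1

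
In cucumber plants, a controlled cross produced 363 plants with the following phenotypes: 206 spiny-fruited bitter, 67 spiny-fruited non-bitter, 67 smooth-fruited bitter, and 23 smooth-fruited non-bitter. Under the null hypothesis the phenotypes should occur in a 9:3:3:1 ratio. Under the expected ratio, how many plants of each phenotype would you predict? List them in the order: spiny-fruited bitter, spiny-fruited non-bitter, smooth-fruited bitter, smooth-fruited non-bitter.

204.1875, 68.0625, 68.0625, 22.6875

Under the 9:3:3:1 hypothesis (Σ ratio = 16, N = 363):
  spiny-fruited bitter: 363 × 9/16 = 204.1875
  spiny-fruited non-bitter: 363 × 3/16 = 68.0625
  smooth-fruited bitter: 363 × 3/16 = 68.0625
  smooth-fruited non-bitter: 363 × 1/16 = 22.6875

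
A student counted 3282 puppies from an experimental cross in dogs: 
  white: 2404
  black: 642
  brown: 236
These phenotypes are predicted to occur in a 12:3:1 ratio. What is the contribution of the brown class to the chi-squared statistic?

4.647

Under the 12:3:1 hypothesis (Σ ratio = 16, N = 3282):
  white: 3282 × 12/16 = 2461.5
  black: 3282 × 3/16 = 615.375
  brown: 3282 × 1/16 = 205.125
Contribution of brown: (236 − 205.125)² / 205.125 = 4.6472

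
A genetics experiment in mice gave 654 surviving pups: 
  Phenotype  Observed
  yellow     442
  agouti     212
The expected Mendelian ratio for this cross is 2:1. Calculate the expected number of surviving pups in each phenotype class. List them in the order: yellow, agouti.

436, 218

The 2:1 ratio has 3 parts, so with N = 654 the expected counts are:
  yellow: 654 × 2/3 = 436
  agouti: 654 × 1/3 = 218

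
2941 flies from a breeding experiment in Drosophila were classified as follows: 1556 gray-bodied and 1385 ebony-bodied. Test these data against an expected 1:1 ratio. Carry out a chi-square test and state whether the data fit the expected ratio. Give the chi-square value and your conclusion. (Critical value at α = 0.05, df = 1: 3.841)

Total ratio parts = 2. Expected numbers out of 2941:
  gray-bodied: 2941 × 1/2 = 1470.5
  ebony-bodied: 2941 × 1/2 = 1470.5
χ² = Σ (O − E)² / E
  gray-bodied: (1556 − 1470.5)² / 1470.5 = 4.9713
  ebony-bodied: (1385 − 1470.5)² / 1470.5 = 4.9713
χ² = 4.9713 + 4.9713 = 9.9426 ≈ 9.943
Degrees of freedom = 2 − 1 = 1; critical value at α = 0.05 is 3.841.
Since 9.943 > 3.841, we reject the null hypothesis — the data do not fit the 1:1 ratio.

9.943; not consistent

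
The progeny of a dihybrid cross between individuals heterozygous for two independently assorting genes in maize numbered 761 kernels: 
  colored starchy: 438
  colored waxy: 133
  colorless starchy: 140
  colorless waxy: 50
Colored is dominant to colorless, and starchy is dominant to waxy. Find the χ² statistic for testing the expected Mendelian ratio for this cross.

A dihybrid F₂ with independent assortment and complete dominance at both loci gives a 9:3:3:1 phenotypic ratio.
Expected counts for N = 761 under a 9:3:3:1 ratio (total parts = 16):
  colored starchy: 761 × 9/16 = 428.0625
  colored waxy: 761 × 3/16 = 142.6875
  colorless starchy: 761 × 3/16 = 142.6875
  colorless waxy: 761 × 1/16 = 47.5625
χ² = Σ (O − E)² / E
  colored starchy: (438 − 428.0625)² / 428.0625 = 0.2307
  colored waxy: (133 − 142.6875)² / 142.6875 = 0.6577
  colorless starchy: (140 − 142.6875)² / 142.6875 = 0.0506
  colorless waxy: (50 − 47.5625)² / 47.5625 = 0.1249
χ² = 0.2307 + 0.6577 + 0.0506 + 0.1249 = 1.0639 ≈ 1.064

1.064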